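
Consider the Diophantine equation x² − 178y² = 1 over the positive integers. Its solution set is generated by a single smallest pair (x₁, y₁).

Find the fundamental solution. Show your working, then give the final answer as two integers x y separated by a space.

1601 120

√178 → a₀=13, period (2,1,12,1,2,26); ℓ=6 even so k=5
k=0  a_k=13  p_k/q_k = 13/1
…
k=2  a_k=1  p_k/q_k = 40/3
k=3  a_k=12  p_k/q_k = 507/38
k=4  a_k=1  p_k/q_k = 547/41
k=5  a_k=2  p_k/q_k = 1601/120
fundamental: x₁=1601, y₁=120  (since 2563201 − 178·14400 = 1)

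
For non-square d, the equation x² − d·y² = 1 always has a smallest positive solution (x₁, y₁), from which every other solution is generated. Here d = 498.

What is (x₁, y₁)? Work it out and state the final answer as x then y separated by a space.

179777 8056

d=498: √d = [22; 3,6,22,6,3,44] (ℓ=6, even), read p_5/q_5
step 0: (22, 1)  from 22·(1,0) + (0,1)
…
step 2: (424, 19)  from 6·(67,3) + (22,1)
…
step 4: (56794, 2545)  from 6·(9395,421) + (424,19)
step 5: (179777, 8056)  from 3·(56794,2545) + (9395,421)
fundamental: x₁=179777, y₁=8056  (since 32319769729 − 498·64899136 = 1)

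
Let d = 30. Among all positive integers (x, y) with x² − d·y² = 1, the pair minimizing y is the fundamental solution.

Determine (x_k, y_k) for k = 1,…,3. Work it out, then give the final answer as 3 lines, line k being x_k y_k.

√30 → a₀=5, period (2,10); ℓ=2 even so k=1
a_0=5:  p_0=5·1+0=5,  q_0=5·0+1=1
a_1=2:  p_1=2·5+1=11,  q_1=2·1+0=2
→ (11, 2).  Check: 11²=121, 30·2²=120, difference 1.
(11+2√30)^2 = 241 + 44√30
(11+2√30)^3 = 5291 + 966√30

11 2
241 44
5291 966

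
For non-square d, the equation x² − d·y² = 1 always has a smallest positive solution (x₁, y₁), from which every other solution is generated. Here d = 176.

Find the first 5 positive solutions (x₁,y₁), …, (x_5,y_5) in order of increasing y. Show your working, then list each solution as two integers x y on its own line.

199 15
79201 5970
31521799 2376045
12545596801 945659940
4993116004999 376370280075

[13; 3,1,3,26] for √176; ℓ=4 ⇒ convergent index 3
a_0=13:  p_0=13·1+0=13,  q_0=13·0+1=1
a_1=3:  p_1=3·13+1=40,  q_1=3·1+0=3
a_2=1:  p_2=1·40+13=53,  q_2=1·3+1=4
a_3=3:  p_3=3·53+40=199,  q_3=3·4+3=15
→ (199, 15).  Check: 199²=39601, 176·15²=39600, difference 1.
(199+15√176)^2 = 79201 + 5970√176
(199+15√176)^3 = 31521799 + 2376045√176
(199+15√176)^4 = 12545596801 + 945659940√176
(199+15√176)^5 = 4993116004999 + 376370280075√176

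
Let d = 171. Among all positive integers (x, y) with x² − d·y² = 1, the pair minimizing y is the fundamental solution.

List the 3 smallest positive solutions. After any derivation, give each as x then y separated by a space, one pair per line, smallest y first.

170 13
57799 4420
19651490 1502787

d=171: √d = [13; 13,26] (ℓ=2, even), read p_1/q_1
k=0  a_k=13  p_k/q_k = 13/1
k=1  a_k=13  p_k/q_k = 170/13
fundamental: x₁=170, y₁=13  (since 28900 − 171·169 = 1)
(170+13√171)^2 = 57799 + 4420√171
(170+13√171)^3 = 19651490 + 1502787√171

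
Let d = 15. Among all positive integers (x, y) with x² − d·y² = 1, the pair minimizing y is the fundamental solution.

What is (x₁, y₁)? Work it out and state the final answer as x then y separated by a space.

d=15: √d = [3; 1,6] (ℓ=2, even), read p_1/q_1
a_0=3:  p_0=3·1+0=3,  q_0=3·0+1=1
a_1=1:  p_1=1·3+1=4,  q_1=1·1+0=1
fundamental: x₁=4, y₁=1  (since 16 − 15·1 = 1)

4 1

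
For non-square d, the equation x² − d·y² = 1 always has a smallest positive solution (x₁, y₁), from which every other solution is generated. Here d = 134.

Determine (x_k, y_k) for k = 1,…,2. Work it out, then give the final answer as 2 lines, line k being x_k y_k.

√134 → a₀=11, period (1,1,2,1,3,…,1,1,22); ℓ=14 even so k=13
step 0: (11, 1)  from 11·(1,0) + (0,1)
step 1: (12, 1)  from 1·(11,1) + (1,0)
step 2: (23, 2)  from 1·(12,1) + (11,1)
step 3: (58, 5)  from 2·(23,2) + (12,1)
step 4: (81, 7)  from 1·(58,5) + (23,2)
step 5: (301, 26)  from 3·(81,7) + (58,5)
…
step 7: (4121, 356)  from 10·(382,33) + (301,26)
step 8: (4503, 389)  from 1·(4121,356) + (382,33)
step 9: (17630, 1523)  from 3·(4503,389) + (4121,356)
step 10: (22133, 1912)  from 1·(17630,1523) + (4503,389)
step 11: (61896, 5347)  from 2·(22133,1912) + (17630,1523)
step 12: (84029, 7259)  from 1·(61896,5347) + (22133,1912)
step 13: (145925, 12606)  from 1·(84029,7259) + (61896,5347)
→ (145925, 12606).  Check: 145925²=21294105625, 134·12606²=21294105624, difference 1.
k=2:  x_2 = 145925·145925+134·12606·12606 = 42588211249,  y_2 = 145925·12606+12606·145925 = 3679061100

145925 12606
42588211249 3679061100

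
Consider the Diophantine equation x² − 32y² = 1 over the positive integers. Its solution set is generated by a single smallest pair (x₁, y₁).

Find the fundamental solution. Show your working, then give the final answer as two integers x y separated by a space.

√32 = [5; 1,1,1,10, …], period ℓ=4 (even) → k=3
k=0  a_k=5  p_k/q_k = 5/1
…
k=2  a_k=1  p_k/q_k = 11/2
k=3  a_k=1  p_k/q_k = 17/3
(x₁, y₁) = (17, 3);  17² − 32·3² = 1 ✓

17 3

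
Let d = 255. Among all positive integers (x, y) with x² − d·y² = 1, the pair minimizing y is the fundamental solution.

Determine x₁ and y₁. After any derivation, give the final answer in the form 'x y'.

16 1

√255 → a₀=15, period (1,30); ℓ=2 even so k=1
step 0: (15, 1)  from 15·(1,0) + (0,1)
step 1: (16, 1)  from 1·(15,1) + (1,0)
→ (16, 1).  Check: 16²=256, 255·1²=255, difference 1.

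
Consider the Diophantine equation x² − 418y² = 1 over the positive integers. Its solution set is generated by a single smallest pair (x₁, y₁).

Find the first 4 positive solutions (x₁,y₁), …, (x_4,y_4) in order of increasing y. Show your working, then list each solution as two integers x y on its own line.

33857 1656
2292592897 112134384
155240635393601 7593067676520
10511964382749705217 514156984535740896

[20; 2,4,20,4,2,40] for √418; ℓ=6 ⇒ convergent index 5
i=0: a=20 ⇒ p=20, q=1
i=1: a=2 ⇒ p=41, q=2
i=2: a=4 ⇒ p=184, q=9
…
i=4: a=4 ⇒ p=15068, q=737
i=5: a=2 ⇒ p=33857, q=1656
→ (33857, 1656).  Check: 33857²=1146296449, 418·1656²=1146296448, difference 1.
(x_2, y_2) = (33857·33857 + 418·1656·1656, 33857·1656 + 1656·33857) = (2292592897, 112134384)
(x_3, y_3) = (33857·2292592897 + 418·1656·112134384, 33857·112134384 + 1656·2292592897) = (155240635393601, 7593067676520)
(x_4, y_4) = (33857·155240635393601 + 418·1656·7593067676520, 33857·7593067676520 + 1656·155240635393601) = (10511964382749705217, 514156984535740896)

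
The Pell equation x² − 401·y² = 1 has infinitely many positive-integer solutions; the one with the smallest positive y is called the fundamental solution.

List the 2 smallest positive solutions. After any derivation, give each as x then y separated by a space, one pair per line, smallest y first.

d=401: √d = [20; 40] (ℓ=1, odd), read p_1/q_1
step 0: (20, 1)  from 20·(1,0) + (0,1)
step 1: (801, 40)  from 40·(20,1) + (1,0)
fundamental: x₁=801, y₁=40  (since 641601 − 401·1600 = 1)
(801+40√401)^2 = 1283201 + 64080√401

801 40
1283201 64080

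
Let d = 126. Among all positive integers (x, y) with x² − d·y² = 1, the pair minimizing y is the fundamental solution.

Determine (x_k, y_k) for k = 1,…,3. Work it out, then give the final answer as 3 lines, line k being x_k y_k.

449 40
403201 35920
362074049 32256120

[11; 4,2,4,22] for √126; ℓ=4 ⇒ convergent index 3
a_0=11:  p_0=11·1+0=11,  q_0=11·0+1=1
a_1=4:  p_1=4·11+1=45,  q_1=4·1+0=4
a_2=2:  p_2=2·45+11=101,  q_2=2·4+1=9
a_3=4:  p_3=4·101+45=449,  q_3=4·9+4=40
fundamental: x₁=449, y₁=40  (since 201601 − 126·1600 = 1)
(449+40√126)^2 = 403201 + 35920√126
(449+40√126)^3 = 362074049 + 32256120√126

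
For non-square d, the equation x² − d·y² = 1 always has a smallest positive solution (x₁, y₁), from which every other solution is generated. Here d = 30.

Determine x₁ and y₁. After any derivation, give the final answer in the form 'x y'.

11 2

d=30: √d = [5; 2,10] (ℓ=2, even), read p_1/q_1
step 0: (5, 1)  from 5·(1,0) + (0,1)
step 1: (11, 2)  from 2·(5,1) + (1,0)
(x₁, y₁) = (11, 2);  11² − 30·2² = 1 ✓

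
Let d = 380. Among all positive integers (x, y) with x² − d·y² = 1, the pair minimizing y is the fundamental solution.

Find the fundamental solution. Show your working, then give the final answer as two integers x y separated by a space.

39 2

√380 = [19; 2,38, …], period ℓ=2 (even) → k=1
step 0: (19, 1)  from 19·(1,0) + (0,1)
step 1: (39, 2)  from 2·(19,1) + (1,0)
→ (39, 2).  Check: 39²=1521, 380·2²=1520, difference 1.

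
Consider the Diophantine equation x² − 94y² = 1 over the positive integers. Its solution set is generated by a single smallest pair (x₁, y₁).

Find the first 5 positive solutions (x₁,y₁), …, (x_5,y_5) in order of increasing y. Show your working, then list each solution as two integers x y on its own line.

√94 → a₀=9, period (1,2,3,1,1,…,2,1,18); ℓ=16 even so k=15
i=0: a=9 ⇒ p=9, q=1
…
i=5: a=1 ⇒ p=223, q=23
i=6: a=5 ⇒ p=1241, q=128
…
i=8: a=8 ⇒ p=12953, q=1336
i=9: a=1 ⇒ p=14417, q=1487
…
i=13: a=3 ⇒ p=652934, q=67345
i=14: a=2 ⇒ p=1490361, q=153719
i=15: a=1 ⇒ p=2143295, q=221064
→ (2143295, 221064).  Check: 2143295²=4593713457025, 94·221064²=4593713457024, difference 1.
n=2: (2143295,221064)∘(2143295,221064) = (2143295·2143295+94·221064·221064, 2143295·221064+221064·2143295) = (9187426914049,947610731760)
n=3: (9187426914049,947610731760)∘(2143295,221064) = (2143295·9187426914049+94·221064·947610731760, 2143295·947610731760+221064·9187426914049) = (39382732335491159615,4062018686654877336)
n=4: (39382732335491159615,4062018686654877336)∘(2143295,221064) = (2143295·39382732335491159615+94·221064·4062018686654877336, 2143295·4062018686654877336+221064·39382732335491159615) = (168817626601983862467148801,17412208682026983028992480)
n=5: (168817626601983862467148801,17412208682026983028992480)∘(2143295,221064) = (2143295·168817626601983862467148801+94·221064·17412208682026983028992480, 2143295·17412208682026983028992480+221064·168817626601983862467148801) = (723651950015758622280719887718975,74638999614285983163562219965864)

2143295 221064
9187426914049 947610731760
39382732335491159615 4062018686654877336
168817626601983862467148801 17412208682026983028992480
723651950015758622280719887718975 74638999614285983163562219965864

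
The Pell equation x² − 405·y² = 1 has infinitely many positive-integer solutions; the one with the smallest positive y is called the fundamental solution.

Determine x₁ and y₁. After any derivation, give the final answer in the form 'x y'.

161 8

d=405: √d = [20; 8,40] (ℓ=2, even), read p_1/q_1
i=0: a=20 ⇒ p=20, q=1
i=1: a=8 ⇒ p=161, q=8
fundamental: x₁=161, y₁=8  (since 25921 − 405·64 = 1)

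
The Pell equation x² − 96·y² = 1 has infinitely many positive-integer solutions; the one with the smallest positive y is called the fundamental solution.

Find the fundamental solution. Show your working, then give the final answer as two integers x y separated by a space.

√96 = [9; 1,3,1,18, …], period ℓ=4 (even) → k=3
k=0  a_k=9  p_k/q_k = 9/1
…
k=2  a_k=3  p_k/q_k = 39/4
k=3  a_k=1  p_k/q_k = 49/5
→ (49, 5).  Check: 49²=2401, 96·5²=2400, difference 1.

49 5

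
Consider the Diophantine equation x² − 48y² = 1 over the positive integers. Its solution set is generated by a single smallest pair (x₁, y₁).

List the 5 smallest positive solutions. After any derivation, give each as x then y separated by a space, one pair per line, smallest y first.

d=48: √d = [6; 1,12] (ℓ=2, even), read p_1/q_1
step 0: (6, 1)  from 6·(1,0) + (0,1)
step 1: (7, 1)  from 1·(6,1) + (1,0)
fundamental: x₁=7, y₁=1  (since 49 − 48·1 = 1)
n=2: (7,1)∘(7,1) = (7·7+48·1·1, 7·1+1·7) = (97,14)
n=3: (97,14)∘(7,1) = (7·97+48·1·14, 7·14+1·97) = (1351,195)
n=4: (1351,195)∘(7,1) = (7·1351+48·1·195, 7·195+1·1351) = (18817,2716)
n=5: (18817,2716)∘(7,1) = (7·18817+48·1·2716, 7·2716+1·18817) = (262087,37829)

7 1
97 14
1351 195
18817 2716
262087 37829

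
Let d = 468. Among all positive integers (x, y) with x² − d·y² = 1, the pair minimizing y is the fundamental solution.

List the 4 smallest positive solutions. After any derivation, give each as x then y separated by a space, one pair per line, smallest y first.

649 30
842401 38940
1093435849 50544090
1419278889601 65606189880

√468 = [21; 1,1,1,2,1,1,1,42, …], period ℓ=8 (even) → k=7
a_0=21:  p_0=21·1+0=21,  q_0=21·0+1=1
a_1=1:  p_1=1·21+1=22,  q_1=1·1+0=1
…
a_3=1:  p_3=1·43+22=65,  q_3=1·2+1=3
a_4=2:  p_4=2·65+43=173,  q_4=2·3+2=8
a_5=1:  p_5=1·173+65=238,  q_5=1·8+3=11
a_6=1:  p_6=1·238+173=411,  q_6=1·11+8=19
a_7=1:  p_7=1·411+238=649,  q_7=1·19+11=30
fundamental: x₁=649, y₁=30  (since 421201 − 468·900 = 1)
n=2: (649,30)∘(649,30) = (649·649+468·30·30, 649·30+30·649) = (842401,38940)
n=3: (842401,38940)∘(649,30) = (649·842401+468·30·38940, 649·38940+30·842401) = (1093435849,50544090)
n=4: (1093435849,50544090)∘(649,30) = (649·1093435849+468·30·50544090, 649·50544090+30·1093435849) = (1419278889601,65606189880)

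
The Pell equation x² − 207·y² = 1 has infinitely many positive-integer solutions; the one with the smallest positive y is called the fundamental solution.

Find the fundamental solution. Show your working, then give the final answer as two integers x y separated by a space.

[14; 2,1,1,2,1,1,2,28] for √207; ℓ=8 ⇒ convergent index 7
i=0: a=14 ⇒ p=14, q=1
i=1: a=2 ⇒ p=29, q=2
…
i=6: a=1 ⇒ p=446, q=31
i=7: a=2 ⇒ p=1151, q=80
(x₁, y₁) = (1151, 80);  1151² − 207·80² = 1 ✓

1151 80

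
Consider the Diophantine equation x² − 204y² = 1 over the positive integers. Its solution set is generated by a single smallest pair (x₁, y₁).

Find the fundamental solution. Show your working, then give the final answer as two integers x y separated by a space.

4999 350

√204 → a₀=14, period (3,1,1,6,1,1,3,28); ℓ=8 even so k=7
i=0: a=14 ⇒ p=14, q=1
…
i=2: a=1 ⇒ p=57, q=4
i=3: a=1 ⇒ p=100, q=7
i=4: a=6 ⇒ p=657, q=46
i=5: a=1 ⇒ p=757, q=53
i=6: a=1 ⇒ p=1414, q=99
i=7: a=3 ⇒ p=4999, q=350
→ (4999, 350).  Check: 4999²=24990001, 204·350²=24990000, difference 1.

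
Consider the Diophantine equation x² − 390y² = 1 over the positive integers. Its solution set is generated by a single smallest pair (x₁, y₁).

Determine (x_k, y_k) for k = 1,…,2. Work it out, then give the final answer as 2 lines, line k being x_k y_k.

79 4
12481 632

√390 = [19; 1,2,1,38, …], period ℓ=4 (even) → k=3
a_0=19:  p_0=19·1+0=19,  q_0=19·0+1=1
a_1=1:  p_1=1·19+1=20,  q_1=1·1+0=1
a_2=2:  p_2=2·20+19=59,  q_2=2·1+1=3
a_3=1:  p_3=1·59+20=79,  q_3=1·3+1=4
fundamental: x₁=79, y₁=4  (since 6241 − 390·16 = 1)
(79+4√390)^2 = 12481 + 632√390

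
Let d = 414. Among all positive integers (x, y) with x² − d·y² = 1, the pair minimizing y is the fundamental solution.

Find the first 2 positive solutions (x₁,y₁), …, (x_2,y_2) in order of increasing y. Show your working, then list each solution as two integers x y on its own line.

[20; 2,1,7,2,7,1,2,40] for √414; ℓ=8 ⇒ convergent index 7
a_0=20:  p_0=20·1+0=20,  q_0=20·0+1=1
…
a_2=1:  p_2=1·41+20=61,  q_2=1·2+1=3
…
a_4=2:  p_4=2·468+61=997,  q_4=2·23+3=49
a_5=7:  p_5=7·997+468=7447,  q_5=7·49+23=366
a_6=1:  p_6=1·7447+997=8444,  q_6=1·366+49=415
a_7=2:  p_7=2·8444+7447=24335,  q_7=2·415+366=1196
→ (24335, 1196).  Check: 24335²=592192225, 414·1196²=592192224, difference 1.
(24335+1196√414)^2 = 1184384449 + 58209320√414

24335 1196
1184384449 58209320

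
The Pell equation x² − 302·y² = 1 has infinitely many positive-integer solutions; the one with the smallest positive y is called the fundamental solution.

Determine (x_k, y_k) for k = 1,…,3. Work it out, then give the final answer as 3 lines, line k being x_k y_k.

4276623 246092
36579008568257 2104885414632
312869258720405635599 18003602753159249380

[17; 2,1,1,1,4,…,1,2,34] for √302; ℓ=16 ⇒ convergent index 15
i=0: a=17 ⇒ p=17, q=1
i=1: a=2 ⇒ p=35, q=2
…
i=3: a=1 ⇒ p=87, q=5
…
i=6: a=2 ⇒ p=1425, q=82
i=7: a=1 ⇒ p=2068, q=119
i=8: a=16 ⇒ p=34513, q=1986
…
i=10: a=2 ⇒ p=107675, q=6196
…
i=13: a=1 ⇒ p=1042237, q=59974
i=14: a=1 ⇒ p=1617193, q=93059
i=15: a=2 ⇒ p=4276623, q=246092
(x₁, y₁) = (4276623, 246092);  4276623² − 302·246092² = 1 ✓
k=2:  x_2 = 4276623·4276623+302·246092·246092 = 36579008568257,  y_2 = 4276623·246092+246092·4276623 = 2104885414632
k=3:  x_3 = 4276623·36579008568257+302·246092·2104885414632 = 312869258720405635599,  y_3 = 4276623·2104885414632+246092·36579008568257 = 18003602753159249380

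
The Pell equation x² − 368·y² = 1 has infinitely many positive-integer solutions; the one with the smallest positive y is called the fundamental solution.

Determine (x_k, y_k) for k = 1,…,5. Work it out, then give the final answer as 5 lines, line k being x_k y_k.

1151 60
2649601 138120
6099380351 317952180
14040770918401 731925780240
32321848554778751 1684892828160300

[19; 5,2,5,38] for √368; ℓ=4 ⇒ convergent index 3
i=0: a=19 ⇒ p=19, q=1
…
i=2: a=2 ⇒ p=211, q=11
i=3: a=5 ⇒ p=1151, q=60
(x₁, y₁) = (1151, 60);  1151² − 368·60² = 1 ✓
(1151+60√368)^2 = 2649601 + 138120√368
(1151+60√368)^3 = 6099380351 + 317952180√368
(1151+60√368)^4 = 14040770918401 + 731925780240√368
(1151+60√368)^5 = 32321848554778751 + 1684892828160300√368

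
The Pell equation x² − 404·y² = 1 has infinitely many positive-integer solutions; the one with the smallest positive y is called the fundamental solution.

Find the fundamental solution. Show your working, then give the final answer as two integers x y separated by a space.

201 10

d=404: √d = [20; 10,40] (ℓ=2, even), read p_1/q_1
k=0  a_k=20  p_k/q_k = 20/1
k=1  a_k=10  p_k/q_k = 201/10
→ (201, 10).  Check: 201²=40401, 404·10²=40400, difference 1.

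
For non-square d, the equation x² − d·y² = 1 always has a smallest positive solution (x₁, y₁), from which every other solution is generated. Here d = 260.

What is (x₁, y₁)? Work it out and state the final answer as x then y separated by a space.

√260 = [16; 8,32, …], period ℓ=2 (even) → k=1
i=0: a=16 ⇒ p=16, q=1
i=1: a=8 ⇒ p=129, q=8
→ (129, 8).  Check: 129²=16641, 260·8²=16640, difference 1.

129 8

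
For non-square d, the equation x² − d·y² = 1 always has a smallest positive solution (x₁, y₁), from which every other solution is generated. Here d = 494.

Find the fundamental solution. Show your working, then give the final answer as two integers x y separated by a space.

73035 3286

√494 → a₀=22, period (4,2,2,1,2,1,2,2,4,44); ℓ=10 even so k=9
i=0: a=22 ⇒ p=22, q=1
i=1: a=4 ⇒ p=89, q=4
…
i=4: a=1 ⇒ p=689, q=31
i=5: a=2 ⇒ p=1867, q=84
i=6: a=1 ⇒ p=2556, q=115
i=7: a=2 ⇒ p=6979, q=314
i=8: a=2 ⇒ p=16514, q=743
i=9: a=4 ⇒ p=73035, q=3286
→ (73035, 3286).  Check: 73035²=5334111225, 494·3286²=5334111224, difference 1.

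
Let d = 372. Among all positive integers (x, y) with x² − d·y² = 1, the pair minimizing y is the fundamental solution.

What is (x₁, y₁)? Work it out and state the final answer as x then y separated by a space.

d=372: √d = [19; 3,2,12,2,3,38] (ℓ=6, even), read p_5/q_5
i=0: a=19 ⇒ p=19, q=1
…
i=4: a=2 ⇒ p=3491, q=181
i=5: a=3 ⇒ p=12151, q=630
(x₁, y₁) = (12151, 630);  12151² − 372·630² = 1 ✓

12151 630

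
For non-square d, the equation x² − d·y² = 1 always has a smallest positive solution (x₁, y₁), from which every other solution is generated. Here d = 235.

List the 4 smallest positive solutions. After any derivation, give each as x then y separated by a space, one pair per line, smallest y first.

√235 = [15; 3,30, …], period ℓ=2 (even) → k=1
i=0: a=15 ⇒ p=15, q=1
i=1: a=3 ⇒ p=46, q=3
→ (46, 3).  Check: 46²=2116, 235·3²=2115, difference 1.
(x_2, y_2) = (46·46 + 235·3·3, 46·3 + 3·46) = (4231, 276)
(x_3, y_3) = (46·4231 + 235·3·276, 46·276 + 3·4231) = (389206, 25389)
(x_4, y_4) = (46·389206 + 235·3·25389, 46·25389 + 3·389206) = (35802721, 2335512)

46 3
4231 276
389206 25389
35802721 2335512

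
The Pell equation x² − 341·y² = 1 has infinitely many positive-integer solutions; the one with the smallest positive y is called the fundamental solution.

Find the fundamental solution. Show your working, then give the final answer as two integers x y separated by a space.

[18; 2,6,1,8,2,…,6,2,36] for √341; ℓ=14 ⇒ convergent index 13
a_0=18:  p_0=18·1+0=18,  q_0=18·0+1=1
…
a_2=6:  p_2=6·37+18=240,  q_2=6·2+1=13
…
a_12=6:  p_12=6·718667+641940=4953942,  q_12=6·38918+34763=268271
a_13=2:  p_13=2·4953942+718667=10626551,  q_13=2·268271+38918=575460
(x₁, y₁) = (10626551, 575460);  10626551² − 341·575460² = 1 ✓

10626551 575460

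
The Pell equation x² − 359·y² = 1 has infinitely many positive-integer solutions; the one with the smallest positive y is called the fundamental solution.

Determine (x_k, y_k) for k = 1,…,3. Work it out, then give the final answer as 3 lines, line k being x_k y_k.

360 19
259199 13680
186622920 9849581

√359 = [18; 1,17,1,36, …], period ℓ=4 (even) → k=3
i=0: a=18 ⇒ p=18, q=1
i=1: a=1 ⇒ p=19, q=1
i=2: a=17 ⇒ p=341, q=18
i=3: a=1 ⇒ p=360, q=19
fundamental: x₁=360, y₁=19  (since 129600 − 359·361 = 1)
(x_2, y_2) = (360·360 + 359·19·19, 360·19 + 19·360) = (259199, 13680)
(x_3, y_3) = (360·259199 + 359·19·13680, 360·13680 + 19·259199) = (186622920, 9849581)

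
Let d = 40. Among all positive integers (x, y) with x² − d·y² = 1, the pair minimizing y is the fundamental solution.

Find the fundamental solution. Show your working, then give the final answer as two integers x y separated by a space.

d=40: √d = [6; 3,12] (ℓ=2, even), read p_1/q_1
i=0: a=6 ⇒ p=6, q=1
i=1: a=3 ⇒ p=19, q=3
(x₁, y₁) = (19, 3);  19² − 40·3² = 1 ✓

19 3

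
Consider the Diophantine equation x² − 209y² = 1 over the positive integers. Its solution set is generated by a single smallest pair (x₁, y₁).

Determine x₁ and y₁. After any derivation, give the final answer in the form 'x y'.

[14; 2,5,3,2,3,5,2,28] for √209; ℓ=8 ⇒ convergent index 7
i=0: a=14 ⇒ p=14, q=1
i=1: a=2 ⇒ p=29, q=2
i=2: a=5 ⇒ p=159, q=11
…
i=5: a=3 ⇒ p=4019, q=278
i=6: a=5 ⇒ p=21266, q=1471
i=7: a=2 ⇒ p=46551, q=3220
(x₁, y₁) = (46551, 3220);  46551² − 209·3220² = 1 ✓

46551 3220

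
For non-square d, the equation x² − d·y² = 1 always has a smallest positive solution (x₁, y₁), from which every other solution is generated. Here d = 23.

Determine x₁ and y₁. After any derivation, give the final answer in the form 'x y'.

√23 → a₀=4, period (1,3,1,8); ℓ=4 even so k=3
i=0: a=4 ⇒ p=4, q=1
…
i=2: a=3 ⇒ p=19, q=4
i=3: a=1 ⇒ p=24, q=5
(x₁, y₁) = (24, 5);  24² − 23·5² = 1 ✓

24 5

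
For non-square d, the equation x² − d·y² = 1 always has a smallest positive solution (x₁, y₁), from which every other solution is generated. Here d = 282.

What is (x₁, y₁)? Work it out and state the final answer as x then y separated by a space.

2351 140

√282 → a₀=16, period (1,3,1,4,1,3,1,32); ℓ=8 even so k=7
step 0: (16, 1)  from 16·(1,0) + (0,1)
step 1: (17, 1)  from 1·(16,1) + (1,0)
step 2: (67, 4)  from 3·(17,1) + (16,1)
step 3: (84, 5)  from 1·(67,4) + (17,1)
step 4: (403, 24)  from 4·(84,5) + (67,4)
step 5: (487, 29)  from 1·(403,24) + (84,5)
step 6: (1864, 111)  from 3·(487,29) + (403,24)
step 7: (2351, 140)  from 1·(1864,111) + (487,29)
fundamental: x₁=2351, y₁=140  (since 5527201 − 282·19600 = 1)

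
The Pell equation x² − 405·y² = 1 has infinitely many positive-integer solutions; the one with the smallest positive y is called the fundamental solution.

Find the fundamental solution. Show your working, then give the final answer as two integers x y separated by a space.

161 8

√405 → a₀=20, period (8,40); ℓ=2 even so k=1
step 0: (20, 1)  from 20·(1,0) + (0,1)
step 1: (161, 8)  from 8·(20,1) + (1,0)
fundamental: x₁=161, y₁=8  (since 25921 − 405·64 = 1)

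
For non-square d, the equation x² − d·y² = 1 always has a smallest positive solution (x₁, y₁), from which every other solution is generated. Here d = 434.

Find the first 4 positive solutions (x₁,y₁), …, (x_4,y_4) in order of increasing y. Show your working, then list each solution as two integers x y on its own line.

√434 = [20; 1,4,1,40, …], period ℓ=4 (even) → k=3
i=0: a=20 ⇒ p=20, q=1
i=1: a=1 ⇒ p=21, q=1
i=2: a=4 ⇒ p=104, q=5
i=3: a=1 ⇒ p=125, q=6
(x₁, y₁) = (125, 6);  125² − 434·6² = 1 ✓
(125+6√434)^2 = 31249 + 1500√434
(125+6√434)^3 = 7812125 + 374994√434
(125+6√434)^4 = 1953000001 + 93747000√434

125 6
31249 1500
7812125 374994
1953000001 93747000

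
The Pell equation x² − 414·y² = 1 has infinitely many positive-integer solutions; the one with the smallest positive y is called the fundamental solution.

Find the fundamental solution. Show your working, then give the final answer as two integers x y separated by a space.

24335 1196

[20; 2,1,7,2,7,1,2,40] for √414; ℓ=8 ⇒ convergent index 7
i=0: a=20 ⇒ p=20, q=1
i=1: a=2 ⇒ p=41, q=2
i=2: a=1 ⇒ p=61, q=3
i=3: a=7 ⇒ p=468, q=23
i=4: a=2 ⇒ p=997, q=49
i=5: a=7 ⇒ p=7447, q=366
i=6: a=1 ⇒ p=8444, q=415
i=7: a=2 ⇒ p=24335, q=1196
fundamental: x₁=24335, y₁=1196  (since 592192225 − 414·1430416 = 1)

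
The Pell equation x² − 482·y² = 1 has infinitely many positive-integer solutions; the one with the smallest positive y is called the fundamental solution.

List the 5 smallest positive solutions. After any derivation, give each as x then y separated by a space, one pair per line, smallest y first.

483 22
466577 21252
450712899 20529410
435388193857 19831388808
420584544552963 19157101059118

√482 → a₀=21, period (1,20,1,42); ℓ=4 even so k=3
k=0  a_k=21  p_k/q_k = 21/1
k=1  a_k=1  p_k/q_k = 22/1
k=2  a_k=20  p_k/q_k = 461/21
k=3  a_k=1  p_k/q_k = 483/22
fundamental: x₁=483, y₁=22  (since 233289 − 482·484 = 1)
n=2: (483,22)∘(483,22) = (483·483+482·22·22, 483·22+22·483) = (466577,21252)
n=3: (466577,21252)∘(483,22) = (483·466577+482·22·21252, 483·21252+22·466577) = (450712899,20529410)
n=4: (450712899,20529410)∘(483,22) = (483·450712899+482·22·20529410, 483·20529410+22·450712899) = (435388193857,19831388808)
n=5: (435388193857,19831388808)∘(483,22) = (483·435388193857+482·22·19831388808, 483·19831388808+22·435388193857) = (420584544552963,19157101059118)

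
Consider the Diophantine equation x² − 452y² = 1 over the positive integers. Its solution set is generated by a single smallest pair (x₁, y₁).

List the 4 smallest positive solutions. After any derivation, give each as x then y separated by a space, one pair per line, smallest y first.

d=452: √d = [21; 3,1,5,3,10,3,5,1,3,42] (ℓ=10, even), read p_9/q_9
i=0: a=21 ⇒ p=21, q=1
…
i=2: a=1 ⇒ p=85, q=4
…
i=5: a=10 ⇒ p=16009, q=753
…
i=7: a=5 ⇒ p=263904, q=12413
i=8: a=1 ⇒ p=313483, q=14745
i=9: a=3 ⇒ p=1204353, q=56648
fundamental: x₁=1204353, y₁=56648  (since 1450466148609 − 452·3208995904 = 1)
(x_2, y_2) = (1204353·1204353 + 452·56648·56648, 1204353·56648 + 56648·1204353) = (2900932297217, 136448377488)
(x_3, y_3) = (1204353·2900932297217 + 452·56648·136448377488, 1204353·136448377488 + 56648·2900932297217) = (6987493029899166849, 328664025545553880)
(x_4, y_4) = (1204353·6987493029899166849 + 452·56648·328664025545553880, 1204353·328664025545553880 + 56648·6987493029899166849) = (16830816386073401651890177, 791655010315592455701792)

1204353 56648
2900932297217 136448377488
6987493029899166849 328664025545553880
16830816386073401651890177 791655010315592455701792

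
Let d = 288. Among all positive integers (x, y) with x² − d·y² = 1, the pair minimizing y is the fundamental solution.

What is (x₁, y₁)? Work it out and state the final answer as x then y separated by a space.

17 1

[16; 1,32] for √288; ℓ=2 ⇒ convergent index 1
k=0  a_k=16  p_k/q_k = 16/1
k=1  a_k=1  p_k/q_k = 17/1
→ (17, 1).  Check: 17²=289, 288·1²=288, difference 1.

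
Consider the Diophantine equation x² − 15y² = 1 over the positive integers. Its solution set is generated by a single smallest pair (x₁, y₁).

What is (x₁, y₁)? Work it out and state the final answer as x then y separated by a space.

[3; 1,6] for √15; ℓ=2 ⇒ convergent index 1
step 0: (3, 1)  from 3·(1,0) + (0,1)
step 1: (4, 1)  from 1·(3,1) + (1,0)
fundamental: x₁=4, y₁=1  (since 16 − 15·1 = 1)

4 1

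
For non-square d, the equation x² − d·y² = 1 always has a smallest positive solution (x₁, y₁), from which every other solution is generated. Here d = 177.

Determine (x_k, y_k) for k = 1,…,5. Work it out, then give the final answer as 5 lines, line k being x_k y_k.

62423 4692
7793261857 585777432
972957569736599 73131969270780
121469860743542176897 9130233834994022448
15165026233415309047146263 1139873173290531757272228

√177 → a₀=13, period (3,3,2,8,2,3,3,26); ℓ=8 even so k=7
k=0  a_k=13  p_k/q_k = 13/1
k=1  a_k=3  p_k/q_k = 40/3
k=2  a_k=3  p_k/q_k = 133/10
k=3  a_k=2  p_k/q_k = 306/23
k=4  a_k=8  p_k/q_k = 2581/194
…
k=6  a_k=3  p_k/q_k = 18985/1427
k=7  a_k=3  p_k/q_k = 62423/4692
→ (62423, 4692).  Check: 62423²=3896630929, 177·4692²=3896630928, difference 1.
(62423+4692√177)^2 = 7793261857 + 585777432√177
(62423+4692√177)^3 = 972957569736599 + 73131969270780√177
(62423+4692√177)^4 = 121469860743542176897 + 9130233834994022448√177
(62423+4692√177)^5 = 15165026233415309047146263 + 1139873173290531757272228√177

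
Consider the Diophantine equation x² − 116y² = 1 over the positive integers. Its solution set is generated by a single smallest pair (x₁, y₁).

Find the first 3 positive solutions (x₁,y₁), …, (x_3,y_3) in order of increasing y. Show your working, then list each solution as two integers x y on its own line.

√116 → a₀=10, period (1,3,2,1,4,1,2,3,1,20); ℓ=10 even so k=9
k=0  a_k=10  p_k/q_k = 10/1
k=1  a_k=1  p_k/q_k = 11/1
…
k=8  a_k=3  p_k/q_k = 7550/701
k=9  a_k=1  p_k/q_k = 9801/910
(x₁, y₁) = (9801, 910);  9801² − 116·910² = 1 ✓
(x_2, y_2) = (9801·9801 + 116·910·910, 9801·910 + 910·9801) = (192119201, 17837820)
(x_3, y_3) = (9801·192119201 + 116·910·17837820, 9801·17837820 + 910·192119201) = (3765920568201, 349656946730)

9801 910
192119201 17837820
3765920568201 349656946730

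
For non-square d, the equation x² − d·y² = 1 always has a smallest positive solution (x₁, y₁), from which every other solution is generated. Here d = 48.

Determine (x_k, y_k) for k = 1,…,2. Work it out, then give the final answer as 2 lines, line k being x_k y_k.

7 1
97 14

√48 = [6; 1,12, …], period ℓ=2 (even) → k=1
step 0: (6, 1)  from 6·(1,0) + (0,1)
step 1: (7, 1)  from 1·(6,1) + (1,0)
(x₁, y₁) = (7, 1);  7² − 48·1² = 1 ✓
(x_2, y_2) = (7·7 + 48·1·1, 7·1 + 1·7) = (97, 14)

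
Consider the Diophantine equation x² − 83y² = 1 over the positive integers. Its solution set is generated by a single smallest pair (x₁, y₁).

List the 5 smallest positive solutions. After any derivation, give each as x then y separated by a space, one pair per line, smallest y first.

d=83: √d = [9; 9,18] (ℓ=2, even), read p_1/q_1
i=0: a=9 ⇒ p=9, q=1
i=1: a=9 ⇒ p=82, q=9
fundamental: x₁=82, y₁=9  (since 6724 − 83·81 = 1)
k=2:  x_2 = 82·82+83·9·9 = 13447,  y_2 = 82·9+9·82 = 1476
k=3:  x_3 = 82·13447+83·9·1476 = 2205226,  y_3 = 82·1476+9·13447 = 242055
k=4:  x_4 = 82·2205226+83·9·242055 = 361643617,  y_4 = 82·242055+9·2205226 = 39695544
k=5:  x_5 = 82·361643617+83·9·39695544 = 59307347962,  y_5 = 82·39695544+9·361643617 = 6509827161

82 9
13447 1476
2205226 242055
361643617 39695544
59307347962 6509827161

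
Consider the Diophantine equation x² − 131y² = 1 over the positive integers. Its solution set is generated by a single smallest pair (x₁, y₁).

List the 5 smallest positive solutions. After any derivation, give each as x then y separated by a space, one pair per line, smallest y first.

10610 927
225144199 19670940
4777559892170 417417345873
101379820686703201 8857596059754120
2151279790194282033050 187958187970565080527

√131 → a₀=11, period (2,4,11,4,2,22); ℓ=6 even so k=5
k=0  a_k=11  p_k/q_k = 11/1
k=1  a_k=2  p_k/q_k = 23/2
k=2  a_k=4  p_k/q_k = 103/9
k=3  a_k=11  p_k/q_k = 1156/101
k=4  a_k=4  p_k/q_k = 4727/413
k=5  a_k=2  p_k/q_k = 10610/927
→ (10610, 927).  Check: 10610²=112572100, 131·927²=112572099, difference 1.
k=2:  x_2 = 10610·10610+131·927·927 = 225144199,  y_2 = 10610·927+927·10610 = 19670940
k=3:  x_3 = 10610·225144199+131·927·19670940 = 4777559892170,  y_3 = 10610·19670940+927·225144199 = 417417345873
k=4:  x_4 = 10610·4777559892170+131·927·417417345873 = 101379820686703201,  y_4 = 10610·417417345873+927·4777559892170 = 8857596059754120
k=5:  x_5 = 10610·101379820686703201+131·927·8857596059754120 = 2151279790194282033050,  y_5 = 10610·8857596059754120+927·101379820686703201 = 187958187970565080527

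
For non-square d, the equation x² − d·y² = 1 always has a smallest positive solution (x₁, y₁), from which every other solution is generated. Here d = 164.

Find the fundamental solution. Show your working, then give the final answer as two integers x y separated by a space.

2049 160

√164 → a₀=12, period (1,4,6,4,1,24); ℓ=6 even so k=5
step 0: (12, 1)  from 12·(1,0) + (0,1)
…
step 2: (64, 5)  from 4·(13,1) + (12,1)
…
step 4: (1652, 129)  from 4·(397,31) + (64,5)
step 5: (2049, 160)  from 1·(1652,129) + (397,31)
fundamental: x₁=2049, y₁=160  (since 4198401 − 164·25600 = 1)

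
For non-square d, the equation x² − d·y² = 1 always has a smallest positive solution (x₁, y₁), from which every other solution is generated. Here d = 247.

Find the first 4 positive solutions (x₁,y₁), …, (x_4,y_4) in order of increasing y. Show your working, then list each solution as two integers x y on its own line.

√247 → a₀=15, period (1,2,1,1,9,1,9,1,1,2,1,30); ℓ=12 even so k=11
i=0: a=15 ⇒ p=15, q=1
…
i=3: a=1 ⇒ p=63, q=4
…
i=5: a=9 ⇒ p=1053, q=67
…
i=7: a=9 ⇒ p=11520, q=733
i=8: a=1 ⇒ p=12683, q=807
i=9: a=1 ⇒ p=24203, q=1540
i=10: a=2 ⇒ p=61089, q=3887
i=11: a=1 ⇒ p=85292, q=5427
→ (85292, 5427).  Check: 85292²=7274725264, 247·5427²=7274725263, difference 1.
n=2: (85292,5427)∘(85292,5427) = (85292·85292+247·5427·5427, 85292·5427+5427·85292) = (14549450527,925759368)
n=3: (14549450527,925759368)∘(85292,5427) = (85292·14549450527+247·5427·925759368, 85292·925759368+5427·14549450527) = (2481903468612476,157919736025485)
n=4: (2481903468612476,157919736025485)∘(85292,5427) = (85292·2481903468612476+247·5427·157919736025485, 85292·157919736025485+5427·2481903468612476) = (423373021275241155457,26938580249245573872)

85292 5427
14549450527 925759368
2481903468612476 157919736025485
423373021275241155457 26938580249245573872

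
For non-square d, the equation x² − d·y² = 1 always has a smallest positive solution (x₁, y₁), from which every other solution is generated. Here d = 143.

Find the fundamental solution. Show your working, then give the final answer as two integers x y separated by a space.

12 1

d=143: √d = [11; 1,22] (ℓ=2, even), read p_1/q_1
step 0: (11, 1)  from 11·(1,0) + (0,1)
step 1: (12, 1)  from 1·(11,1) + (1,0)
→ (12, 1).  Check: 12²=144, 143·1²=143, difference 1.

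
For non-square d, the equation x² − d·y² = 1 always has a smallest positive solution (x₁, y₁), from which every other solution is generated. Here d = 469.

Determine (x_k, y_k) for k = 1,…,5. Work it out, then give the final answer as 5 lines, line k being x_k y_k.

137215 6336
37655912449 1738788480
10333912053241855 477175722560064
2835935484733506355201 130951333540419575040
778265775065082237004568575 35936974463020168255667136

√469 → a₀=21, period (1,1,1,10,6,10,1,1,1,42); ℓ=10 even so k=9
a_0=21:  p_0=21·1+0=21,  q_0=21·0+1=1
…
a_3=1:  p_3=1·43+22=65,  q_3=1·2+1=3
a_4=10:  p_4=10·65+43=693,  q_4=10·3+2=32
a_5=6:  p_5=6·693+65=4223,  q_5=6·32+3=195
a_6=10:  p_6=10·4223+693=42923,  q_6=10·195+32=1982
a_7=1:  p_7=1·42923+4223=47146,  q_7=1·1982+195=2177
a_8=1:  p_8=1·47146+42923=90069,  q_8=1·2177+1982=4159
a_9=1:  p_9=1·90069+47146=137215,  q_9=1·4159+2177=6336
→ (137215, 6336).  Check: 137215²=18827956225, 469·6336²=18827956224, difference 1.
(137215+6336√469)^2 = 37655912449 + 1738788480√469
(137215+6336√469)^3 = 10333912053241855 + 477175722560064√469
(137215+6336√469)^4 = 2835935484733506355201 + 130951333540419575040√469
(137215+6336√469)^5 = 778265775065082237004568575 + 35936974463020168255667136√469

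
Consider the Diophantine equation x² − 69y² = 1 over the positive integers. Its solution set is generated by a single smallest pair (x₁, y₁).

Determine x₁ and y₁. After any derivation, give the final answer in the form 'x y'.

[8; 3,3,1,4,1,3,3,16] for √69; ℓ=8 ⇒ convergent index 7
a_0=8:  p_0=8·1+0=8,  q_0=8·0+1=1
…
a_3=1:  p_3=1·83+25=108,  q_3=1·10+3=13
…
a_6=3:  p_6=3·623+515=2384,  q_6=3·75+62=287
a_7=3:  p_7=3·2384+623=7775,  q_7=3·287+75=936
fundamental: x₁=7775, y₁=936  (since 60450625 − 69·876096 = 1)

7775 936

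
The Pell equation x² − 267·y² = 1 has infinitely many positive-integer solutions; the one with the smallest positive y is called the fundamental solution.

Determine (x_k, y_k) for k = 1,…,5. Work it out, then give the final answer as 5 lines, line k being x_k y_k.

2402 147
11539207 706188
55434348026 3392527005
266306596377697 16297699025832
1279336833564108362 78294142727569923

√267 = [16; 2,1,15,1,2,32, …], period ℓ=6 (even) → k=5
step 0: (16, 1)  from 16·(1,0) + (0,1)
step 1: (33, 2)  from 2·(16,1) + (1,0)
step 2: (49, 3)  from 1·(33,2) + (16,1)
…
step 4: (817, 50)  from 1·(768,47) + (49,3)
step 5: (2402, 147)  from 2·(817,50) + (768,47)
fundamental: x₁=2402, y₁=147  (since 5769604 − 267·21609 = 1)
(x_2, y_2) = (2402·2402 + 267·147·147, 2402·147 + 147·2402) = (11539207, 706188)
(x_3, y_3) = (2402·11539207 + 267·147·706188, 2402·706188 + 147·11539207) = (55434348026, 3392527005)
(x_4, y_4) = (2402·55434348026 + 267·147·3392527005, 2402·3392527005 + 147·55434348026) = (266306596377697, 16297699025832)
(x_5, y_5) = (2402·266306596377697 + 267·147·16297699025832, 2402·16297699025832 + 147·266306596377697) = (1279336833564108362, 78294142727569923)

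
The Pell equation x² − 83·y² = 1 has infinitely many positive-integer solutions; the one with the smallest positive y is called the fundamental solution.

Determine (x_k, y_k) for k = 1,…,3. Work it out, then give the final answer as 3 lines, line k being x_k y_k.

[9; 9,18] for √83; ℓ=2 ⇒ convergent index 1
k=0  a_k=9  p_k/q_k = 9/1
k=1  a_k=9  p_k/q_k = 82/9
fundamental: x₁=82, y₁=9  (since 6724 − 83·81 = 1)
n=2: (82,9)∘(82,9) = (82·82+83·9·9, 82·9+9·82) = (13447,1476)
n=3: (13447,1476)∘(82,9) = (82·13447+83·9·1476, 82·1476+9·13447) = (2205226,242055)

82 9
13447 1476
2205226 242055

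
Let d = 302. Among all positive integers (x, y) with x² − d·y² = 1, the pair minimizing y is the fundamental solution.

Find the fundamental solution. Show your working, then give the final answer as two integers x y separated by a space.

4276623 246092

√302 = [17; 2,1,1,1,4,…,1,2,34, …], period ℓ=16 (even) → k=15
i=0: a=17 ⇒ p=17, q=1
…
i=2: a=1 ⇒ p=52, q=3
i=3: a=1 ⇒ p=87, q=5
…
i=5: a=4 ⇒ p=643, q=37
i=6: a=2 ⇒ p=1425, q=82
i=7: a=1 ⇒ p=2068, q=119
i=8: a=16 ⇒ p=34513, q=1986
i=9: a=1 ⇒ p=36581, q=2105
i=10: a=2 ⇒ p=107675, q=6196
…
i=13: a=1 ⇒ p=1042237, q=59974
i=14: a=1 ⇒ p=1617193, q=93059
i=15: a=2 ⇒ p=4276623, q=246092
(x₁, y₁) = (4276623, 246092);  4276623² − 302·246092² = 1 ✓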